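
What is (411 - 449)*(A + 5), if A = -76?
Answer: 2698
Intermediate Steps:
(411 - 449)*(A + 5) = (411 - 449)*(-76 + 5) = -38*(-71) = 2698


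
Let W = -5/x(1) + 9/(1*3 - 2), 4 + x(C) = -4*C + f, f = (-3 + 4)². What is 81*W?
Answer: 5508/7 ≈ 786.86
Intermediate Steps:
f = 1 (f = 1² = 1)
x(C) = -3 - 4*C (x(C) = -4 + (-4*C + 1) = -4 + (1 - 4*C) = -3 - 4*C)
W = 68/7 (W = -5/(-3 - 4*1) + 9/(1*3 - 2) = -5/(-3 - 4) + 9/(3 - 2) = -5/(-7) + 9/1 = -5*(-⅐) + 9*1 = 5/7 + 9 = 68/7 ≈ 9.7143)
81*W = 81*(68/7) = 5508/7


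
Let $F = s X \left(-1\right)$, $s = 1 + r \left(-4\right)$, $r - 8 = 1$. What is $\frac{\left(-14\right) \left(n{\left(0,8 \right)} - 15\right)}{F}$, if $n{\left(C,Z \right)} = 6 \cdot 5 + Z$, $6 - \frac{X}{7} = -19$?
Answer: $- \frac{46}{875} \approx -0.052571$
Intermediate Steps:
$r = 9$ ($r = 8 + 1 = 9$)
$X = 175$ ($X = 42 - -133 = 42 + 133 = 175$)
$s = -35$ ($s = 1 + 9 \left(-4\right) = 1 - 36 = -35$)
$n{\left(C,Z \right)} = 30 + Z$
$F = 6125$ ($F = \left(-35\right) 175 \left(-1\right) = \left(-6125\right) \left(-1\right) = 6125$)
$\frac{\left(-14\right) \left(n{\left(0,8 \right)} - 15\right)}{F} = \frac{\left(-14\right) \left(\left(30 + 8\right) - 15\right)}{6125} = - 14 \left(38 - 15\right) \frac{1}{6125} = \left(-14\right) 23 \cdot \frac{1}{6125} = \left(-322\right) \frac{1}{6125} = - \frac{46}{875}$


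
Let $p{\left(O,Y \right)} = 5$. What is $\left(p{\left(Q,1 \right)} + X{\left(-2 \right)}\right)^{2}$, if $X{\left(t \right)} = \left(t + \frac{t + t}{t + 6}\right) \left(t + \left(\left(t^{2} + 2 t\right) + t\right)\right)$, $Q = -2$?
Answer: $289$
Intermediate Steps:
$X{\left(t \right)} = \left(t + \frac{2 t}{6 + t}\right) \left(t^{2} + 4 t\right)$ ($X{\left(t \right)} = \left(t + \frac{2 t}{6 + t}\right) \left(t + \left(t^{2} + 3 t\right)\right) = \left(t + \frac{2 t}{6 + t}\right) \left(t^{2} + 4 t\right)$)
$\left(p{\left(Q,1 \right)} + X{\left(-2 \right)}\right)^{2} = \left(5 + \frac{\left(-2\right)^{2} \left(32 + \left(-2\right)^{2} + 12 \left(-2\right)\right)}{6 - 2}\right)^{2} = \left(5 + \frac{4 \left(32 + 4 - 24\right)}{4}\right)^{2} = \left(5 + 4 \cdot \frac{1}{4} \cdot 12\right)^{2} = \left(5 + 12\right)^{2} = 17^{2} = 289$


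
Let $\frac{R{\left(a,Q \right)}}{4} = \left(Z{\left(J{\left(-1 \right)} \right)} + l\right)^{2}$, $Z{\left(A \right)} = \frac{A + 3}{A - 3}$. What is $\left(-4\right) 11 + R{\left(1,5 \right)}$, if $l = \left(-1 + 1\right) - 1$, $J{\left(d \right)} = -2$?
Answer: $- \frac{956}{25} \approx -38.24$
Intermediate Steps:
$l = -1$ ($l = 0 - 1 = -1$)
$Z{\left(A \right)} = \frac{3 + A}{-3 + A}$
$R{\left(a,Q \right)} = \frac{144}{25}$ ($R{\left(a,Q \right)} = 4 \left(\frac{3 - 2}{-3 - 2} - 1\right)^{2} = 4 \left(\frac{1}{-5} \cdot 1 - 1\right)^{2} = 4 \left(\left(- \frac{1}{5}\right) 1 - 1\right)^{2} = 4 \left(- \frac{1}{5} - 1\right)^{2} = 4 \left(- \frac{6}{5}\right)^{2} = 4 \cdot \frac{36}{25} = \frac{144}{25}$)
$\left(-4\right) 11 + R{\left(1,5 \right)} = \left(-4\right) 11 + \frac{144}{25} = -44 + \frac{144}{25} = - \frac{956}{25}$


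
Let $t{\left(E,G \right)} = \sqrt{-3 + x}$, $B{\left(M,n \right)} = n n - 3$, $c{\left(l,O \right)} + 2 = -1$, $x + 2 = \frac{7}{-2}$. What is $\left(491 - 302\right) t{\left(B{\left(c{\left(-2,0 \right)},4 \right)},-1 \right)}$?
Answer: $\frac{189 i \sqrt{34}}{2} \approx 551.03 i$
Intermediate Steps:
$x = - \frac{11}{2}$ ($x = -2 + \frac{7}{-2} = -2 + 7 \left(- \frac{1}{2}\right) = -2 - \frac{7}{2} = - \frac{11}{2} \approx -5.5$)
$c{\left(l,O \right)} = -3$ ($c{\left(l,O \right)} = -2 - 1 = -3$)
$B{\left(M,n \right)} = -3 + n^{2}$ ($B{\left(M,n \right)} = n^{2} - 3 = -3 + n^{2}$)
$t{\left(E,G \right)} = \frac{i \sqrt{34}}{2}$ ($t{\left(E,G \right)} = \sqrt{-3 - \frac{11}{2}} = \sqrt{- \frac{17}{2}} = \frac{i \sqrt{34}}{2}$)
$\left(491 - 302\right) t{\left(B{\left(c{\left(-2,0 \right)},4 \right)},-1 \right)} = \left(491 - 302\right) \frac{i \sqrt{34}}{2} = 189 \frac{i \sqrt{34}}{2} = \frac{189 i \sqrt{34}}{2}$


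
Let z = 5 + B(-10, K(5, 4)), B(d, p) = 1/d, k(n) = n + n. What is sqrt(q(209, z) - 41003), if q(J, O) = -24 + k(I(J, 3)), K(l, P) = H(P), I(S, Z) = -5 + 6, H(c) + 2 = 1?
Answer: 5*I*sqrt(1641) ≈ 202.55*I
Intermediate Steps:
H(c) = -1 (H(c) = -2 + 1 = -1)
I(S, Z) = 1
k(n) = 2*n
K(l, P) = -1
z = 49/10 (z = 5 + 1/(-10) = 5 - 1/10 = 49/10 ≈ 4.9000)
q(J, O) = -22 (q(J, O) = -24 + 2*1 = -24 + 2 = -22)
sqrt(q(209, z) - 41003) = sqrt(-22 - 41003) = sqrt(-41025) = 5*I*sqrt(1641)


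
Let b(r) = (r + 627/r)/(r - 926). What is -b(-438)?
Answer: -64157/199144 ≈ -0.32216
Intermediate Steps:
b(r) = (r + 627/r)/(-926 + r)
-b(-438) = -(627 + (-438)**2)/((-438)*(-926 - 438)) = -(-1)*(627 + 191844)/(438*(-1364)) = -(-1)*(-1)*192471/(438*1364) = -1*64157/199144 = -64157/199144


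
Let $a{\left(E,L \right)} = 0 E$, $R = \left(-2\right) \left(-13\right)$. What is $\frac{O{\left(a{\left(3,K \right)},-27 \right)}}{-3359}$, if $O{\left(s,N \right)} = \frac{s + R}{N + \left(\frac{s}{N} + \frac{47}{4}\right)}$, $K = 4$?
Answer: $\frac{104}{204899} \approx 0.00050757$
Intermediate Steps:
$R = 26$
$a{\left(E,L \right)} = 0$
$O{\left(s,N \right)} = \frac{26 + s}{\frac{47}{4} + N + \frac{s}{N}}$ ($O{\left(s,N \right)} = \frac{s + 26}{N + \left(\frac{s}{N} + \frac{47}{4}\right)} = \frac{26 + s}{N + \left(\frac{s}{N} + 47 \cdot \frac{1}{4}\right)} = \frac{26 + s}{N + \left(\frac{s}{N} + \frac{47}{4}\right)} = \frac{26 + s}{N + \left(\frac{47}{4} + \frac{s}{N}\right)} = \frac{26 + s}{\frac{47}{4} + N + \frac{s}{N}}$)
$\frac{O{\left(a{\left(3,K \right)},-27 \right)}}{-3359} = \frac{4 \left(-27\right) \frac{1}{4 \cdot 0 + 4 \left(-27\right)^{2} + 47 \left(-27\right)} \left(26 + 0\right)}{-3359} = 4 \left(-27\right) \frac{1}{0 + 4 \cdot 729 - 1269} \cdot 26 \left(- \frac{1}{3359}\right) = 4 \left(-27\right) \frac{1}{0 + 2916 - 1269} \cdot 26 \left(- \frac{1}{3359}\right) = 4 \left(-27\right) \frac{1}{1647} \cdot 26 \left(- \frac{1}{3359}\right) = \left(- \frac{104}{61}\right) \left(- \frac{1}{3359}\right) = \frac{104}{204899}$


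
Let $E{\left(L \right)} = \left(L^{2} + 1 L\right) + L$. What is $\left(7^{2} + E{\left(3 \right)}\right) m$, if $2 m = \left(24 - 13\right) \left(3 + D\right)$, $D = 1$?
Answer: $1408$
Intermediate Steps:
$E{\left(L \right)} = L^{2} + 2 L$ ($E{\left(L \right)} = \left(L^{2} + L\right) + L = \left(L + L^{2}\right) + L = L^{2} + 2 L$)
$m = 22$ ($m = \frac{\left(24 - 13\right) \left(3 + 1\right)}{2} = \frac{11 \cdot 4}{2} = \frac{1}{2} \cdot 44 = 22$)
$\left(7^{2} + E{\left(3 \right)}\right) m = \left(7^{2} + 3 \left(2 + 3\right)\right) 22 = \left(49 + 3 \cdot 5\right) 22 = \left(49 + 15\right) 22 = 64 \cdot 22 = 1408$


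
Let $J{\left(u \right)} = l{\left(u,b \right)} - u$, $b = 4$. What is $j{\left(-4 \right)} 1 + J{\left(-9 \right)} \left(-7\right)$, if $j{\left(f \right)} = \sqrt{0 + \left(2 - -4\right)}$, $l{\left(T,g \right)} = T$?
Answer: $\sqrt{6} \approx 2.4495$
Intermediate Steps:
$j{\left(f \right)} = \sqrt{6}$ ($j{\left(f \right)} = \sqrt{0 + \left(2 + 4\right)} = \sqrt{0 + 6} = \sqrt{6}$)
$J{\left(u \right)} = 0$ ($J{\left(u \right)} = u - u = 0$)
$j{\left(-4 \right)} 1 + J{\left(-9 \right)} \left(-7\right) = \sqrt{6} \cdot 1 + 0 \left(-7\right) = \sqrt{6} + 0 = \sqrt{6}$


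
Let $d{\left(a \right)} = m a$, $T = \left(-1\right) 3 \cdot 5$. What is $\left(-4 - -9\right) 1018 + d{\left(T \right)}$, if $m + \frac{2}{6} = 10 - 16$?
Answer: $5185$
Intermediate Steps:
$m = - \frac{19}{3}$ ($m = - \frac{1}{3} + \left(10 - 16\right) = - \frac{1}{3} - 6 = - \frac{19}{3} \approx -6.3333$)
$T = -15$ ($T = \left(-3\right) 5 = -15$)
$d{\left(a \right)} = - \frac{19 a}{3}$
$\left(-4 - -9\right) 1018 + d{\left(T \right)} = \left(-4 - -9\right) 1018 - -95 = \left(-4 + 9\right) 1018 + 95 = 5 \cdot 1018 + 95 = 5090 + 95 = 5185$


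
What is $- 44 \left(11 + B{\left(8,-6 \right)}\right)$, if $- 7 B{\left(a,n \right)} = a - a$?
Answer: $-484$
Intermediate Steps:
$B{\left(a,n \right)} = 0$ ($B{\left(a,n \right)} = - \frac{a - a}{7} = \left(- \frac{1}{7}\right) 0 = 0$)
$- 44 \left(11 + B{\left(8,-6 \right)}\right) = - 44 \left(11 + 0\right) = \left(-44\right) 11 = -484$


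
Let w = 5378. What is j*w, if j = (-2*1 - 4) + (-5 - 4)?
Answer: -80670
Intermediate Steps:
j = -15 (j = (-2 - 4) - 9 = -6 - 9 = -15)
j*w = -15*5378 = -80670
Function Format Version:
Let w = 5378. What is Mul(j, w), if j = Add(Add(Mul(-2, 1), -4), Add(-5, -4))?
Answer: -80670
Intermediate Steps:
j = -15 (j = Add(Add(-2, -4), -9) = Add(-6, -9) = -15)
Mul(j, w) = Mul(-15, 5378) = -80670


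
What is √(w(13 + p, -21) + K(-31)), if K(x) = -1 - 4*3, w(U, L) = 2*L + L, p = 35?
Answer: 2*I*√19 ≈ 8.7178*I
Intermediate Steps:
w(U, L) = 3*L
K(x) = -13 (K(x) = -1 - 12 = -13)
√(w(13 + p, -21) + K(-31)) = √(3*(-21) - 13) = √(-63 - 13) = √(-76) = 2*I*√19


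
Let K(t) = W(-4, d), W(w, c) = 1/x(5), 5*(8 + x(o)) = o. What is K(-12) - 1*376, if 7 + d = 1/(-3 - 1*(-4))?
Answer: -2633/7 ≈ -376.14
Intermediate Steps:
x(o) = -8 + o/5
d = -6 (d = -7 + 1/(-3 - 1*(-4)) = -7 + 1/(-3 + 4) = -7 + 1/1 = -7 + 1 = -6)
W(w, c) = -⅐ (W(w, c) = 1/(-8 + (⅕)*5) = 1/(-8 + 1) = 1/(-7) = -⅐)
K(t) = -⅐
K(-12) - 1*376 = -⅐ - 1*376 = -⅐ - 376 = -2633/7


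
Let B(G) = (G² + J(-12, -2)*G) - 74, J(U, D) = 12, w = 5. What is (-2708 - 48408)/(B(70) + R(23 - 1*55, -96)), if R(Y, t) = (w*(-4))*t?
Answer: -25558/3793 ≈ -6.7382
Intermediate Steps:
R(Y, t) = -20*t (R(Y, t) = (5*(-4))*t = -20*t)
B(G) = -74 + G² + 12*G (B(G) = (G² + 12*G) - 74 = -74 + G² + 12*G)
(-2708 - 48408)/(B(70) + R(23 - 1*55, -96)) = (-2708 - 48408)/((-74 + 70² + 12*70) - 20*(-96)) = -51116/((-74 + 4900 + 840) + 1920) = -51116/(5666 + 1920) = -51116/7586 = -51116*1/7586 = -25558/3793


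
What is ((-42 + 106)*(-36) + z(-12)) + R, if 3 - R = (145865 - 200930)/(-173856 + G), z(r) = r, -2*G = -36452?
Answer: -72005451/31126 ≈ -2313.4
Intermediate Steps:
G = 18226 (G = -1/2*(-36452) = 18226)
R = 82365/31126 (R = 3 - (145865 - 200930)/(-173856 + 18226) = 3 - (-55065)/(-155630) = 3 - (-55065)*(-1)/155630 = 3 - 1*11013/31126 = 3 - 11013/31126 = 82365/31126 ≈ 2.6462)
((-42 + 106)*(-36) + z(-12)) + R = ((-42 + 106)*(-36) - 12) + 82365/31126 = (64*(-36) - 12) + 82365/31126 = (-2304 - 12) + 82365/31126 = -2316 + 82365/31126 = -72005451/31126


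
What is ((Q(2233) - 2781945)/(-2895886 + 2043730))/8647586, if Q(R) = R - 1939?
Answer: 927217/2456364098472 ≈ 3.7748e-7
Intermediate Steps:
Q(R) = -1939 + R
((Q(2233) - 2781945)/(-2895886 + 2043730))/8647586 = (((-1939 + 2233) - 2781945)/(-2895886 + 2043730))/8647586 = ((294 - 2781945)/(-852156))*(1/8647586) = -2781651*(-1/852156)*(1/8647586) = (927217/284052)*(1/8647586) = 927217/2456364098472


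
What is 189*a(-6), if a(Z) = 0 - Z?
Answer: 1134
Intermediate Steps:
a(Z) = -Z
189*a(-6) = 189*(-1*(-6)) = 189*6 = 1134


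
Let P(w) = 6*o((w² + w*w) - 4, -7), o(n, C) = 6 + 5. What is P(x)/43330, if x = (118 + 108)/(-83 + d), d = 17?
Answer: 33/21665 ≈ 0.0015232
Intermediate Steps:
o(n, C) = 11
x = -113/33 (x = (118 + 108)/(-83 + 17) = 226/(-66) = 226*(-1/66) = -113/33 ≈ -3.4242)
P(w) = 66 (P(w) = 6*11 = 66)
P(x)/43330 = 66/43330 = 66*(1/43330) = 33/21665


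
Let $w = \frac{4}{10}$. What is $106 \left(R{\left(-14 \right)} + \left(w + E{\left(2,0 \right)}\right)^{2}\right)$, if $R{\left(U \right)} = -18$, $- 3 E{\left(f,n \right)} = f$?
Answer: $- \frac{427604}{225} \approx -1900.5$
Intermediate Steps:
$E{\left(f,n \right)} = - \frac{f}{3}$
$w = \frac{2}{5}$ ($w = 4 \cdot \frac{1}{10} = \frac{2}{5} \approx 0.4$)
$106 \left(R{\left(-14 \right)} + \left(w + E{\left(2,0 \right)}\right)^{2}\right) = 106 \left(-18 + \left(\frac{2}{5} - \frac{2}{3}\right)^{2}\right) = 106 \left(-18 + \left(- \frac{4}{15}\right)^{2}\right) = 106 \left(-18 + \frac{16}{225}\right) = 106 \left(- \frac{4034}{225}\right) = - \frac{427604}{225}$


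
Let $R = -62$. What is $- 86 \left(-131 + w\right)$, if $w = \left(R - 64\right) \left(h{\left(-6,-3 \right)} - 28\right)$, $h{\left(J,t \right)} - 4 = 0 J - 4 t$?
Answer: $-118766$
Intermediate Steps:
$h{\left(J,t \right)} = 4 - 4 t$ ($h{\left(J,t \right)} = 4 + \left(0 J - 4 t\right) = 4 + \left(0 - 4 t\right) = 4 - 4 t$)
$w = 1512$ ($w = \left(-62 - 64\right) \left(\left(4 - -12\right) - 28\right) = - 126 \left(\left(4 + 12\right) - 28\right) = - 126 \left(16 - 28\right) = \left(-126\right) \left(-12\right) = 1512$)
$- 86 \left(-131 + w\right) = - 86 \left(-131 + 1512\right) = \left(-86\right) 1381 = -118766$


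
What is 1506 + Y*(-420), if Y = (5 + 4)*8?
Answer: -28734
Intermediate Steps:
Y = 72 (Y = 9*8 = 72)
1506 + Y*(-420) = 1506 + 72*(-420) = 1506 - 30240 = -28734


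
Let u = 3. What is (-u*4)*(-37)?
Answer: 444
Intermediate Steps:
(-u*4)*(-37) = (-1*3*4)*(-37) = -3*4*(-37) = -12*(-37) = 444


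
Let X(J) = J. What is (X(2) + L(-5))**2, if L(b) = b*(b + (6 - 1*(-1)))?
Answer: 64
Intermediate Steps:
L(b) = b*(7 + b) (L(b) = b*(b + (6 + 1)) = b*(b + 7) = b*(7 + b))
(X(2) + L(-5))**2 = (2 - 5*(7 - 5))**2 = (2 - 5*2)**2 = (2 - 10)**2 = (-8)**2 = 64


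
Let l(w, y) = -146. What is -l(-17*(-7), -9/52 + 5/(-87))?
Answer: 146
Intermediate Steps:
-l(-17*(-7), -9/52 + 5/(-87)) = -1*(-146) = 146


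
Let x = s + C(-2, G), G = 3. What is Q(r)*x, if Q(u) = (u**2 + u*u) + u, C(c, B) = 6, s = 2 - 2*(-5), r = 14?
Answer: 7308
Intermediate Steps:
s = 12 (s = 2 + 10 = 12)
x = 18 (x = 12 + 6 = 18)
Q(u) = u + 2*u**2 (Q(u) = (u**2 + u**2) + u = 2*u**2 + u = u + 2*u**2)
Q(r)*x = (14*(1 + 2*14))*18 = (14*(1 + 28))*18 = (14*29)*18 = 406*18 = 7308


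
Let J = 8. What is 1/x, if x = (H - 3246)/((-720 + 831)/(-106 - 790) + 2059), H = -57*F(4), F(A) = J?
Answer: -1844753/3316992 ≈ -0.55615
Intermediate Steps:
F(A) = 8
H = -456 (H = -57*8 = -456)
x = -3316992/1844753 (x = (-456 - 3246)/((-720 + 831)/(-106 - 790) + 2059) = -3702/(111/(-896) + 2059) = -3702/(111*(-1/896) + 2059) = -3702/(-111/896 + 2059) = -3702/1844753/896 = -3702*896/1844753 = -3316992/1844753 ≈ -1.7981)
1/x = 1/(-3316992/1844753) = -1844753/3316992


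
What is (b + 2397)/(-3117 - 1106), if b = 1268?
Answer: -3665/4223 ≈ -0.86787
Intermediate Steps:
(b + 2397)/(-3117 - 1106) = (1268 + 2397)/(-3117 - 1106) = 3665/(-4223) = 3665*(-1/4223) = -3665/4223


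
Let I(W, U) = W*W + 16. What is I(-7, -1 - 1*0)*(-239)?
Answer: -15535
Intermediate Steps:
I(W, U) = 16 + W**2 (I(W, U) = W**2 + 16 = 16 + W**2)
I(-7, -1 - 1*0)*(-239) = (16 + (-7)**2)*(-239) = (16 + 49)*(-239) = 65*(-239) = -15535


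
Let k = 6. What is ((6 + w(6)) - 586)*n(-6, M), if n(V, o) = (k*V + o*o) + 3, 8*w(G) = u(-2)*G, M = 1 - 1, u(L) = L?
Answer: 38379/2 ≈ 19190.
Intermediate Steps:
M = 0
w(G) = -G/4 (w(G) = (-2*G)/8 = -G/4)
n(V, o) = 3 + o² + 6*V (n(V, o) = (6*V + o*o) + 3 = (6*V + o²) + 3 = (o² + 6*V) + 3 = 3 + o² + 6*V)
((6 + w(6)) - 586)*n(-6, M) = ((6 - ¼*6) - 586)*(3 + 0² + 6*(-6)) = ((6 - 3/2) - 586)*(3 + 0 - 36) = (9/2 - 586)*(-33) = -1163/2*(-33) = 38379/2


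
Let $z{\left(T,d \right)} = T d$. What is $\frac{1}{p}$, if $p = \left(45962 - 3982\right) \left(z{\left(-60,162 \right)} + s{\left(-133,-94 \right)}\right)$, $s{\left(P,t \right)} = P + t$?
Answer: $- \frac{1}{417575060} \approx -2.3948 \cdot 10^{-9}$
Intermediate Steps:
$p = -417575060$ ($p = \left(45962 - 3982\right) \left(\left(-60\right) 162 - 227\right) = 41980 \left(-9720 - 227\right) = 41980 \left(-9947\right) = -417575060$)
$\frac{1}{p} = \frac{1}{-417575060} = - \frac{1}{417575060}$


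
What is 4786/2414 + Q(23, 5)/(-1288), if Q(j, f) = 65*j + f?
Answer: 317921/388654 ≈ 0.81801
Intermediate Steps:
Q(j, f) = f + 65*j
4786/2414 + Q(23, 5)/(-1288) = 4786/2414 + (5 + 65*23)/(-1288) = 4786*(1/2414) + (5 + 1495)*(-1/1288) = 2393/1207 + 1500*(-1/1288) = 2393/1207 - 375/322 = 317921/388654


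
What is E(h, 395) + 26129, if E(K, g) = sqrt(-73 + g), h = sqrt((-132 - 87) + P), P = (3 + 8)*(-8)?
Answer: 26129 + sqrt(322) ≈ 26147.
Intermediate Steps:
P = -88 (P = 11*(-8) = -88)
h = I*sqrt(307) (h = sqrt((-132 - 87) - 88) = sqrt(-219 - 88) = sqrt(-307) = I*sqrt(307) ≈ 17.521*I)
E(h, 395) + 26129 = sqrt(-73 + 395) + 26129 = sqrt(322) + 26129 = 26129 + sqrt(322)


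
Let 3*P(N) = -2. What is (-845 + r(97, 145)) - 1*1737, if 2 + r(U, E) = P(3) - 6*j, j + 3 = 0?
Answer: -7700/3 ≈ -2566.7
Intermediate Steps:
j = -3 (j = -3 + 0 = -3)
P(N) = -2/3 (P(N) = (1/3)*(-2) = -2/3)
r(U, E) = 46/3 (r(U, E) = -2 + (-2/3 - 6*(-3)) = -2 + (-2/3 + 18) = -2 + 52/3 = 46/3)
(-845 + r(97, 145)) - 1*1737 = (-845 + 46/3) - 1*1737 = -2489/3 - 1737 = -7700/3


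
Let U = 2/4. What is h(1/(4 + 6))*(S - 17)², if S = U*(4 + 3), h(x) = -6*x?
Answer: -2187/20 ≈ -109.35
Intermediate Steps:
U = ½ (U = 2*(¼) = ½ ≈ 0.50000)
h(x) = -6*x
S = 7/2 (S = (4 + 3)/2 = (½)*7 = 7/2 ≈ 3.5000)
h(1/(4 + 6))*(S - 17)² = (-6/(4 + 6))*(7/2 - 17)² = (-6/10)*(-27/2)² = -6*⅒*(729/4) = -⅗*729/4 = -2187/20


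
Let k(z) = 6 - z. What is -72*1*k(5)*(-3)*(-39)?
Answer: -8424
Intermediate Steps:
-72*1*k(5)*(-3)*(-39) = -72*1*(6 - 1*5)*(-3)*(-39) = -72*1*(6 - 5)*(-3)*(-39) = -72*1*1*(-3)*(-39) = -72*(-3)*(-39) = 216*(-39) = -8424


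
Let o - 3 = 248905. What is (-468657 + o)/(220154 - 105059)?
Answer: -219749/115095 ≈ -1.9093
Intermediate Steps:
o = 248908 (o = 3 + 248905 = 248908)
(-468657 + o)/(220154 - 105059) = (-468657 + 248908)/(220154 - 105059) = -219749/115095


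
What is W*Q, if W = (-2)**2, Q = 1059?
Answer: 4236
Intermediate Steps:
W = 4
W*Q = 4*1059 = 4236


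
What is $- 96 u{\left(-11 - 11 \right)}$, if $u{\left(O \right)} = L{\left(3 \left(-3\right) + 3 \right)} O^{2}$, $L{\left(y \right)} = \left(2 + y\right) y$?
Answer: $-1115136$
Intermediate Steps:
$L{\left(y \right)} = y \left(2 + y\right)$
$u{\left(O \right)} = 24 O^{2}$ ($u{\left(O \right)} = \left(3 \left(-3\right) + 3\right) \left(2 + \left(3 \left(-3\right) + 3\right)\right) O^{2} = \left(-9 + 3\right) \left(2 + \left(-9 + 3\right)\right) O^{2} = - 6 \left(2 - 6\right) O^{2} = \left(-6\right) \left(-4\right) O^{2} = 24 O^{2}$)
$- 96 u{\left(-11 - 11 \right)} = - 96 \cdot 24 \left(-11 - 11\right)^{2} = - 96 \cdot 24 \left(-22\right)^{2} = - 96 \cdot 24 \cdot 484 = \left(-96\right) 11616 = -1115136$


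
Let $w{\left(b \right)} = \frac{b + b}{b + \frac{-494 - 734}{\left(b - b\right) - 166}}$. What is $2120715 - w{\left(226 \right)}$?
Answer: $\frac{10270613366}{4843} \approx 2.1207 \cdot 10^{6}$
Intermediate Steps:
$w{\left(b \right)} = \frac{2 b}{\frac{614}{83} + b}$ ($w{\left(b \right)} = \frac{2 b}{b - \frac{1228}{0 - 166}} = \frac{2 b}{b - \frac{1228}{-166}} = \frac{2 b}{b - - \frac{614}{83}} = \frac{2 b}{b + \frac{614}{83}} = \frac{2 b}{\frac{614}{83} + b}$)
$2120715 - w{\left(226 \right)} = 2120715 - 166 \cdot 226 \frac{1}{614 + 83 \cdot 226} = 2120715 - 166 \cdot 226 \frac{1}{614 + 18758} = 2120715 - 166 \cdot 226 \cdot \frac{1}{19372} = 2120715 - \frac{9379}{4843} = \frac{10270613366}{4843}$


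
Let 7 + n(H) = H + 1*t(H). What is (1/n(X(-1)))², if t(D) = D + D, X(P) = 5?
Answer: 1/64 ≈ 0.015625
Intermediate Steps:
t(D) = 2*D
n(H) = -7 + 3*H (n(H) = -7 + (H + 1*(2*H)) = -7 + (H + 2*H) = -7 + 3*H)
(1/n(X(-1)))² = (1/(-7 + 3*5))² = (1/(-7 + 15))² = (1/8)² = (⅛)² = 1/64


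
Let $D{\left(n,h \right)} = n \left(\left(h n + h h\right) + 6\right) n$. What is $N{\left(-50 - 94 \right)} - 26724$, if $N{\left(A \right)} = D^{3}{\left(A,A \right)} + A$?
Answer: $636250848283508770300991244$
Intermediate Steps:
$D{\left(n,h \right)} = n^{2} \left(6 + h^{2} + h n\right)$ ($D{\left(n,h \right)} = n \left(\left(h n + h^{2}\right) + 6\right) n = n \left(\left(h^{2} + h n\right) + 6\right) n = n \left(6 + h^{2} + h n\right) n = n^{2} \left(6 + h^{2} + h n\right)$)
$N{\left(A \right)} = A + A^{6} \left(6 + 2 A^{2}\right)^{3}$ ($N{\left(A \right)} = \left(A^{2} \left(6 + A^{2} + A A\right)\right)^{3} + A = \left(A^{2} \left(6 + A^{2} + A^{2}\right)\right)^{3} + A = \left(A^{2} \left(6 + 2 A^{2}\right)\right)^{3} + A = A^{6} \left(6 + 2 A^{2}\right)^{3} + A = A + A^{6} \left(6 + 2 A^{2}\right)^{3}$)
$N{\left(-50 - 94 \right)} - 26724 = \left(\left(-50 - 94\right) + 8 \left(-50 - 94\right)^{6} \left(3 + \left(-50 - 94\right)^{2}\right)^{3}\right) - 26724 = \left(-144 + 8 \left(-144\right)^{6} \left(3 + \left(-144\right)^{2}\right)^{3}\right) - 26724 = \left(-144 + 8 \cdot 8916100448256 \left(3 + 20736\right)^{3}\right) - 26724 = \left(-144 + 8 \cdot 8916100448256 \cdot 20739^{3}\right) - 26724 = \left(-144 + 8 \cdot 8916100448256 \cdot 8919970843419\right) - 26724 = \left(-144 + 636250848283508770301018112\right) - 26724 = 636250848283508770301017968 - 26724 = 636250848283508770300991244$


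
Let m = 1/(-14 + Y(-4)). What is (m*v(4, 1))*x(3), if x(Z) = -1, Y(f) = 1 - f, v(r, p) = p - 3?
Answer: -2/9 ≈ -0.22222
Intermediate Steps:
v(r, p) = -3 + p
m = -⅑ (m = 1/(-14 + (1 - 1*(-4))) = 1/(-14 + (1 + 4)) = 1/(-14 + 5) = 1/(-9) = -⅑ ≈ -0.11111)
(m*v(4, 1))*x(3) = -(-3 + 1)/9*(-1) = -⅑*(-2)*(-1) = (2/9)*(-1) = -2/9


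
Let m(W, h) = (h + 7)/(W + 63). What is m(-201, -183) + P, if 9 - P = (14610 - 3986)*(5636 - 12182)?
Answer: 4798585285/69 ≈ 6.9545e+7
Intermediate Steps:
m(W, h) = (7 + h)/(63 + W)
P = 69544713 (P = 9 - (14610 - 3986)*(5636 - 12182) = 9 - 10624*(-6546) = 9 - 1*(-69544704) = 9 + 69544704 = 69544713)
m(-201, -183) + P = (7 - 183)/(63 - 201) + 69544713 = -176/(-138) + 69544713 = -1/138*(-176) + 69544713 = 88/69 + 69544713 = 4798585285/69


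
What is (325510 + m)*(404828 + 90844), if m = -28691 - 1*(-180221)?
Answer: 236455370880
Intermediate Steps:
m = 151530 (m = -28691 + 180221 = 151530)
(325510 + m)*(404828 + 90844) = (325510 + 151530)*(404828 + 90844) = 477040*495672 = 236455370880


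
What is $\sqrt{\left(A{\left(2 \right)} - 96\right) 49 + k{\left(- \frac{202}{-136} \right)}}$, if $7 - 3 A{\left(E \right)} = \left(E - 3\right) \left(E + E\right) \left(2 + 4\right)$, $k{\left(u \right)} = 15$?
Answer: $\frac{2 i \sqrt{9411}}{3} \approx 64.674 i$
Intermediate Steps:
$A{\left(E \right)} = \frac{7}{3} - 4 E \left(-3 + E\right)$ ($A{\left(E \right)} = \frac{7}{3} - \frac{\left(E - 3\right) \left(E + E\right) \left(2 + 4\right)}{3} = \frac{7}{3} - \frac{\left(-3 + E\right) 2 E 6}{3} = \frac{7}{3} - \frac{2 E \left(-3 + E\right) 6}{3} = \frac{7}{3} - \frac{12 E \left(-3 + E\right)}{3} = \frac{7}{3} - 4 E \left(-3 + E\right)$)
$\sqrt{\left(A{\left(2 \right)} - 96\right) 49 + k{\left(- \frac{202}{-136} \right)}} = \sqrt{\left(\left(\frac{7}{3} - 4 \cdot 2^{2} + 12 \cdot 2\right) - 96\right) 49 + 15} = \sqrt{\left(\left(\frac{7}{3} - 16 + 24\right) - 96\right) 49 + 15} = \sqrt{\left(\frac{31}{3} - 96\right) 49 + 15} = \sqrt{\left(- \frac{257}{3}\right) 49 + 15} = \sqrt{- \frac{12593}{3} + 15} = \sqrt{- \frac{12548}{3}} = \frac{2 i \sqrt{9411}}{3}$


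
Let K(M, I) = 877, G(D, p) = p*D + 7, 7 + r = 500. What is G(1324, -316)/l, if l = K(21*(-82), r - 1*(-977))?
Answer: -418377/877 ≈ -477.05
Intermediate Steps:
r = 493 (r = -7 + 500 = 493)
G(D, p) = 7 + D*p (G(D, p) = D*p + 7 = 7 + D*p)
l = 877
G(1324, -316)/l = (7 + 1324*(-316))/877 = (7 - 418384)*(1/877) = -418377*1/877 = -418377/877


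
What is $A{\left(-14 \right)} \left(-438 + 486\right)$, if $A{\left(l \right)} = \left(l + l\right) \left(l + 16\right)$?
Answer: $-2688$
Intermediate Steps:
$A{\left(l \right)} = 2 l \left(16 + l\right)$
$A{\left(-14 \right)} \left(-438 + 486\right) = 2 \left(-14\right) \left(16 - 14\right) \left(-438 + 486\right) = 2 \left(-14\right) 2 \cdot 48 = \left(-56\right) 48 = -2688$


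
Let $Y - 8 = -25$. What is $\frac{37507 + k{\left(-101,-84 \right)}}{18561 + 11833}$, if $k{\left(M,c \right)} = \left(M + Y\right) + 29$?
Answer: $\frac{18709}{15197} \approx 1.2311$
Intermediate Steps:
$Y = -17$ ($Y = 8 - 25 = -17$)
$k{\left(M,c \right)} = 12 + M$ ($k{\left(M,c \right)} = \left(M - 17\right) + 29 = \left(-17 + M\right) + 29 = 12 + M$)
$\frac{37507 + k{\left(-101,-84 \right)}}{18561 + 11833} = \frac{37507 + \left(12 - 101\right)}{18561 + 11833} = \frac{37507 - 89}{30394} = 37418 \cdot \frac{1}{30394} = \frac{18709}{15197}$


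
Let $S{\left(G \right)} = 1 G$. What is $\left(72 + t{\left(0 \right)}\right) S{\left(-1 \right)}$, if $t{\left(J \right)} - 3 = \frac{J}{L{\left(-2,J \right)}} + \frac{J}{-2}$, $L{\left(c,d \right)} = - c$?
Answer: $-75$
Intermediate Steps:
$S{\left(G \right)} = G$
$t{\left(J \right)} = 3$ ($t{\left(J \right)} = 3 + \left(\frac{J}{\left(-1\right) \left(-2\right)} + \frac{J}{-2}\right) = 3 + \left(\frac{J}{2} + J \left(- \frac{1}{2}\right)\right) = 3 - \left(\frac{J}{2} - J \frac{1}{2}\right) = 3 + \left(\frac{J}{2} - \frac{J}{2}\right) = 3 + 0 = 3$)
$\left(72 + t{\left(0 \right)}\right) S{\left(-1 \right)} = \left(72 + 3\right) \left(-1\right) = 75 \left(-1\right) = -75$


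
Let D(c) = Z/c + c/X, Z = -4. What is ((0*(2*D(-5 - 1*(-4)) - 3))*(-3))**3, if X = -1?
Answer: 0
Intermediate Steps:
D(c) = -c - 4/c (D(c) = -4/c + c/(-1) = -4/c + c*(-1) = -4/c - c = -c - 4/c)
((0*(2*D(-5 - 1*(-4)) - 3))*(-3))**3 = ((0*(2*(-(-5 - 1*(-4)) - 4/(-5 - 1*(-4))) - 3))*(-3))**3 = ((0*(2*(-(-5 + 4) - 4/(-5 + 4)) - 3))*(-3))**3 = ((0*(2*(-1*(-1) - 4/(-1)) - 3))*(-3))**3 = ((0*(2*(1 - 4*(-1)) - 3))*(-3))**3 = ((0*(2*(1 + 4) - 3))*(-3))**3 = ((0*(2*5 - 3))*(-3))**3 = ((0*(10 - 3))*(-3))**3 = ((0*7)*(-3))**3 = (0*(-3))**3 = 0**3 = 0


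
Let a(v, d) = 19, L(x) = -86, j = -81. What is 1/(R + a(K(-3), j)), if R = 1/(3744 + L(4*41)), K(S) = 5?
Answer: 3658/69503 ≈ 0.052631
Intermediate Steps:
R = 1/3658 (R = 1/(3744 - 86) = 1/3658 ≈ 0.00027337)
1/(R + a(K(-3), j)) = 1/(1/3658 + 19) = 1/(69503/3658) = 3658/69503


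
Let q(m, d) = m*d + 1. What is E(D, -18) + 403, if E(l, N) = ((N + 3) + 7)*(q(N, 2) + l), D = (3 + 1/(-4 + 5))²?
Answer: 555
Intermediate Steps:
q(m, d) = 1 + d*m (q(m, d) = d*m + 1 = 1 + d*m)
D = 16 (D = (3 + 1/1)² = (3 + 1)² = 4² = 16)
E(l, N) = (10 + N)*(1 + l + 2*N) (E(l, N) = ((N + 3) + 7)*((1 + 2*N) + l) = ((3 + N) + 7)*(1 + l + 2*N) = (10 + N)*(1 + l + 2*N))
E(D, -18) + 403 = (10 + 2*(-18)² + 10*16 + 21*(-18) - 18*16) + 403 = (10 + 2*324 + 160 - 378 - 288) + 403 = (10 + 648 + 160 - 378 - 288) + 403 = 152 + 403 = 555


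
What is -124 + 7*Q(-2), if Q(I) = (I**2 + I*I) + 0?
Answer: -68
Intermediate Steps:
Q(I) = 2*I**2 (Q(I) = (I**2 + I**2) + 0 = 2*I**2 + 0 = 2*I**2)
-124 + 7*Q(-2) = -124 + 7*(2*(-2)**2) = -124 + 7*(2*4) = -124 + 7*8 = -124 + 56 = -68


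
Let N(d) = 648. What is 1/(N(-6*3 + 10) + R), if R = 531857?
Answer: 1/532505 ≈ 1.8779e-6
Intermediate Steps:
1/(N(-6*3 + 10) + R) = 1/(648 + 531857) = 1/532505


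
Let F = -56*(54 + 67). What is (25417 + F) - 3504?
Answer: 15137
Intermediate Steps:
F = -6776 (F = -56*121 = -6776)
(25417 + F) - 3504 = (25417 - 6776) - 3504 = 18641 - 3504 = 15137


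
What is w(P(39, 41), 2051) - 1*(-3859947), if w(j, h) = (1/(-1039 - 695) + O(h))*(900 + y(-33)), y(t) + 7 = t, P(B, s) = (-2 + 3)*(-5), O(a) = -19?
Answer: 3332406839/867 ≈ 3.8436e+6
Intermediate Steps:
P(B, s) = -5 (P(B, s) = 1*(-5) = -5)
y(t) = -7 + t
w(j, h) = -14167210/867 (w(j, h) = (1/(-1039 - 695) - 19)*(900 + (-7 - 33)) = (1/(-1734) - 19)*(900 - 40) = (-1/1734 - 19)*860 = -32947/1734*860 = -14167210/867)
w(P(39, 41), 2051) - 1*(-3859947) = -14167210/867 - 1*(-3859947) = -14167210/867 + 3859947 = 3332406839/867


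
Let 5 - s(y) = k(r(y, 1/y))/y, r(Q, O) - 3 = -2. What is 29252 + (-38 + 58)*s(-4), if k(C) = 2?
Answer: 29362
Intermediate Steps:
r(Q, O) = 1 (r(Q, O) = 3 - 2 = 1)
s(y) = 5 - 2/y
29252 + (-38 + 58)*s(-4) = 29252 + (-38 + 58)*(5 - 2/(-4)) = 29252 + 20*(5 - 2*(-¼)) = 29252 + 20*(5 + ½) = 29252 + 20*(11/2) = 29252 + 110 = 29362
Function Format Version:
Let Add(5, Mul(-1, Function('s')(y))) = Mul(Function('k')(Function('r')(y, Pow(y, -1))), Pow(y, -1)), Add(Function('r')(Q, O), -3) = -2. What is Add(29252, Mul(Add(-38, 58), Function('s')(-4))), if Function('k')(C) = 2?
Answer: 29362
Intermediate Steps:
Function('r')(Q, O) = 1 (Function('r')(Q, O) = Add(3, -2) = 1)
Function('s')(y) = Add(5, Mul(-2, Pow(y, -1))) (Function('s')(y) = Add(5, Mul(-1, Mul(2, Pow(y, -1)))) = Add(5, Mul(-2, Pow(y, -1))))
Add(29252, Mul(Add(-38, 58), Function('s')(-4))) = Add(29252, Mul(Add(-38, 58), Add(5, Mul(-2, Pow(-4, -1))))) = Add(29252, Mul(20, Add(5, Mul(-2, Rational(-1, 4))))) = Add(29252, Mul(20, Add(5, Rational(1, 2)))) = Add(29252, Mul(20, Rational(11, 2))) = Add(29252, 110) = 29362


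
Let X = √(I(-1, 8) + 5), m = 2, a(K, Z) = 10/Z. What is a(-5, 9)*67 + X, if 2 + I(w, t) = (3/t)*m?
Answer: 670/9 + √15/2 ≈ 76.381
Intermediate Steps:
I(w, t) = -2 + 6/t (I(w, t) = -2 + (3/t)*2 = -2 + 6/t)
X = √15/2 (X = √((-2 + 6/8) + 5) = √((-2 + 6*(⅛)) + 5) = √((-2 + ¾) + 5) = √(-5/4 + 5) = √(15/4) = √15/2 ≈ 1.9365)
a(-5, 9)*67 + X = (10/9)*67 + √15/2 = 670/9 + √15/2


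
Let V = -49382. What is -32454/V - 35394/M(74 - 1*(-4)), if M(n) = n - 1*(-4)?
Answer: -436291320/1012331 ≈ -430.98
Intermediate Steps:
M(n) = 4 + n (M(n) = n + 4 = 4 + n)
-32454/V - 35394/M(74 - 1*(-4)) = -32454/(-49382) - 35394/(4 + (74 - 1*(-4))) = -32454*(-1/49382) - 35394/(4 + (74 + 4)) = 16227/24691 - 35394/(4 + 78) = 16227/24691 - 35394/82 = 16227/24691 - 35394*1/82 = 16227/24691 - 17697/41 = -436291320/1012331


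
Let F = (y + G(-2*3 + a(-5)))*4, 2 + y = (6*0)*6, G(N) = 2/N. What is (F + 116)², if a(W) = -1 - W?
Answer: 10816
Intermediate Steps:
y = -2 (y = -2 + (6*0)*6 = -2 + 0*6 = -2 + 0 = -2)
F = -12 (F = (-2 + 2/(-2*3 + (-1 - 1*(-5))))*4 = (-2 + 2/(-6 + (-1 + 5)))*4 = (-2 + 2/(-6 + 4))*4 = (-2 + 2/(-2))*4 = (-2 + 2*(-½))*4 = (-2 - 1)*4 = -3*4 = -12)
(F + 116)² = (-12 + 116)² = 104² = 10816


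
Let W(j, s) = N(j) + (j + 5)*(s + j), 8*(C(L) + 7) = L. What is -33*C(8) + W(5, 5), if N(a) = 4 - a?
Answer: 297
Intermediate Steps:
C(L) = -7 + L/8
W(j, s) = 4 - j + (5 + j)*(j + s) (W(j, s) = (4 - j) + (j + 5)*(s + j) = (4 - j) + (5 + j)*(j + s) = 4 - j + (5 + j)*(j + s))
-33*C(8) + W(5, 5) = -33*(-7 + (⅛)*8) + (4 + 5² + 4*5 + 5*5 + 5*5) = -33*(-7 + 1) + (4 + 25 + 20 + 25 + 25) = -33*(-6) + 99 = 198 + 99 = 297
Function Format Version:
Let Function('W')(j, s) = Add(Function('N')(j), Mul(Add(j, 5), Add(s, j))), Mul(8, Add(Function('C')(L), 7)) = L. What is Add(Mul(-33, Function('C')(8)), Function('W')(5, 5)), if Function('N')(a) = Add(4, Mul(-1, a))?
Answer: 297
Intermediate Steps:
Function('C')(L) = Add(-7, Mul(Rational(1, 8), L))
Function('W')(j, s) = Add(4, Mul(-1, j), Mul(Add(5, j), Add(j, s))) (Function('W')(j, s) = Add(Add(4, Mul(-1, j)), Mul(Add(j, 5), Add(s, j))) = Add(Add(4, Mul(-1, j)), Mul(Add(5, j), Add(j, s))) = Add(4, Mul(-1, j), Mul(Add(5, j), Add(j, s))))
Add(Mul(-33, Function('C')(8)), Function('W')(5, 5)) = Add(Mul(-33, Add(-7, Mul(Rational(1, 8), 8))), Add(4, Pow(5, 2), Mul(4, 5), Mul(5, 5), Mul(5, 5))) = Add(Mul(-33, Add(-7, 1)), Add(4, 25, 20, 25, 25)) = Add(Mul(-33, -6), 99) = Add(198, 99) = 297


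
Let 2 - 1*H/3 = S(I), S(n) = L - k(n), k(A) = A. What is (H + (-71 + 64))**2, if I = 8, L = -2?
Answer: 841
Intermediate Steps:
S(n) = -2 - n
H = 36 (H = 6 - 3*(-2 - 1*8) = 6 - 3*(-2 - 8) = 6 - 3*(-10) = 6 + 30 = 36)
(H + (-71 + 64))**2 = (36 + (-71 + 64))**2 = (36 - 7)**2 = 29**2 = 841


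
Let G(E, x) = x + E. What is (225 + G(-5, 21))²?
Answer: 58081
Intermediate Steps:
G(E, x) = E + x
(225 + G(-5, 21))² = (225 + (-5 + 21))² = (225 + 16)² = 241² = 58081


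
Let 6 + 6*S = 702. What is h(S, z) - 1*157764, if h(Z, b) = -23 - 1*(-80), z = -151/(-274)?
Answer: -157707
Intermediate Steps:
S = 116 (S = -1 + (⅙)*702 = -1 + 117 = 116)
z = 151/274 (z = -151*(-1/274) = 151/274 ≈ 0.55110)
h(Z, b) = 57 (h(Z, b) = -23 + 80 = 57)
h(S, z) - 1*157764 = 57 - 1*157764 = 57 - 157764 = -157707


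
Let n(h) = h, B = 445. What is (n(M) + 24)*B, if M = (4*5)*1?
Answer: 19580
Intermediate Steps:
M = 20 (M = 20*1 = 20)
(n(M) + 24)*B = (20 + 24)*445 = 44*445 = 19580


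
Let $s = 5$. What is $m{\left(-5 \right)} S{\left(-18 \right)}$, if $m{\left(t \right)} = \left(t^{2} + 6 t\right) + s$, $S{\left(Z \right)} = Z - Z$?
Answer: $0$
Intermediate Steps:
$S{\left(Z \right)} = 0$
$m{\left(t \right)} = 5 + t^{2} + 6 t$ ($m{\left(t \right)} = \left(t^{2} + 6 t\right) + 5 = 5 + t^{2} + 6 t$)
$m{\left(-5 \right)} S{\left(-18 \right)} = \left(5 + \left(-5\right)^{2} + 6 \left(-5\right)\right) 0 = \left(5 + 25 - 30\right) 0 = 0 \cdot 0 = 0$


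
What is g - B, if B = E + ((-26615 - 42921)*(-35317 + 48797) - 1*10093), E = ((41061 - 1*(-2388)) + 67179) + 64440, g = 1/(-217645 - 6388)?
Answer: 209959315270064/224033 ≈ 9.3718e+8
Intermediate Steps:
g = -1/224033 (g = 1/(-224033) = -1/224033 ≈ -4.4636e-6)
E = 175068 (E = ((41061 + 2388) + 67179) + 64440 = (43449 + 67179) + 64440 = 110628 + 64440 = 175068)
B = -937180305 (B = 175068 + ((-26615 - 42921)*(-35317 + 48797) - 1*10093) = 175068 + (-69536*13480 - 10093) = 175068 + (-937345280 - 10093) = 175068 - 937355373 = -937180305)
g - B = -1/224033 - 1*(-937180305) = -1/224033 + 937180305 = 209959315270064/224033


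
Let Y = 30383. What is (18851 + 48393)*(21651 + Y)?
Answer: 3498974296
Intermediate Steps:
(18851 + 48393)*(21651 + Y) = (18851 + 48393)*(21651 + 30383) = 67244*52034 = 3498974296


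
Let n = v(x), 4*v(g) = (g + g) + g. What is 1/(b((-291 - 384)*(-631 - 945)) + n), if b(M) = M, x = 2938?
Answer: 2/2132007 ≈ 9.3808e-7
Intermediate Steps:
v(g) = 3*g/4 (v(g) = ((g + g) + g)/4 = (2*g + g)/4 = (3*g)/4 = 3*g/4)
n = 4407/2 (n = (¾)*2938 = 4407/2 ≈ 2203.5)
1/(b((-291 - 384)*(-631 - 945)) + n) = 1/((-291 - 384)*(-631 - 945) + 4407/2) = 1/(-675*(-1576) + 4407/2) = 1/(1063800 + 4407/2) = 1/(2132007/2) = 2/2132007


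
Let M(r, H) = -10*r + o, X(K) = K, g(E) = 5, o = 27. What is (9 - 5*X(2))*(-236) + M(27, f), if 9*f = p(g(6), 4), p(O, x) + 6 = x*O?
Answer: -7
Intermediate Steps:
p(O, x) = -6 + O*x (p(O, x) = -6 + x*O = -6 + O*x)
f = 14/9 (f = (-6 + 5*4)/9 = (-6 + 20)/9 = (1/9)*14 = 14/9 ≈ 1.5556)
M(r, H) = 27 - 10*r (M(r, H) = -10*r + 27 = 27 - 10*r)
(9 - 5*X(2))*(-236) + M(27, f) = (9 - 5*2)*(-236) + (27 - 10*27) = (9 - 10)*(-236) + (27 - 270) = -1*(-236) - 243 = 236 - 243 = -7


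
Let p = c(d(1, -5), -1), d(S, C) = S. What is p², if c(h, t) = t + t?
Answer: 4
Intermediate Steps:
c(h, t) = 2*t
p = -2 (p = 2*(-1) = -2)
p² = (-2)² = 4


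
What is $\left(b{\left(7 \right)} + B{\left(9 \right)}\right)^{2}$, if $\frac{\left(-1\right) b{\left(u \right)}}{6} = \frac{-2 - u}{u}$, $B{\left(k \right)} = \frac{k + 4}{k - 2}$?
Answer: $\frac{4489}{49} \approx 91.612$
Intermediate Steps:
$B{\left(k \right)} = \frac{4 + k}{-2 + k}$
$b{\left(u \right)} = - \frac{6 \left(-2 - u\right)}{u}$ ($b{\left(u \right)} = - 6 \frac{-2 - u}{u} = - \frac{6 \left(-2 - u\right)}{u}$)
$\left(b{\left(7 \right)} + B{\left(9 \right)}\right)^{2} = \left(\left(6 + \frac{12}{7}\right) + \frac{4 + 9}{-2 + 9}\right)^{2} = \left(\left(6 + 12 \cdot \frac{1}{7}\right) + \frac{1}{7} \cdot 13\right)^{2} = \left(\left(6 + \frac{12}{7}\right) + \frac{1}{7} \cdot 13\right)^{2} = \left(\frac{54}{7} + \frac{13}{7}\right)^{2} = \left(\frac{67}{7}\right)^{2} = \frac{4489}{49}$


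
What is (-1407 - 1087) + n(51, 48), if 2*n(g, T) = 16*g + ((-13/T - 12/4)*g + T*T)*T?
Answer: 98413/2 ≈ 49207.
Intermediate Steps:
n(g, T) = 8*g + T*(T**2 + g*(-3 - 13/T))/2 (n(g, T) = (16*g + ((-13/T - 12/4)*g + T*T)*T)/2 = (16*g + ((-13/T - 12*1/4)*g + T**2)*T)/2 = (16*g + ((-13/T - 3)*g + T**2)*T)/2 = (16*g + ((-3 - 13/T)*g + T**2)*T)/2 = (16*g + (g*(-3 - 13/T) + T**2)*T)/2 = (16*g + (T**2 + g*(-3 - 13/T))*T)/2 = (16*g + T*(T**2 + g*(-3 - 13/T)))/2 = 8*g + T*(T**2 + g*(-3 - 13/T))/2)
(-1407 - 1087) + n(51, 48) = (-1407 - 1087) + ((1/2)*48**3 + (3/2)*51 - 3/2*48*51) = -2494 + ((1/2)*110592 + 153/2 - 3672) = -2494 + (55296 + 153/2 - 3672) = -2494 + 103401/2 = 98413/2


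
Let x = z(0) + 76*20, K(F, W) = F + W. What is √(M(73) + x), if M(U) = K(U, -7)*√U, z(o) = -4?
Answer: √(1516 + 66*√73) ≈ 45.606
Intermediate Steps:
M(U) = √U*(-7 + U) (M(U) = (U - 7)*√U = (-7 + U)*√U = √U*(-7 + U))
x = 1516 (x = -4 + 76*20 = -4 + 1520 = 1516)
√(M(73) + x) = √(√73*(-7 + 73) + 1516) = √(√73*66 + 1516) = √(66*√73 + 1516) = √(1516 + 66*√73)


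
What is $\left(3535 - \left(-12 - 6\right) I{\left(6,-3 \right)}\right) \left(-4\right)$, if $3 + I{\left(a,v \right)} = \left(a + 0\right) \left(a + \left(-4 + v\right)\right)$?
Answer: $-13492$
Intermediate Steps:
$I{\left(a,v \right)} = -3 + a \left(-4 + a + v\right)$ ($I{\left(a,v \right)} = -3 + \left(a + 0\right) \left(a + \left(-4 + v\right)\right) = -3 + a \left(-4 + a + v\right)$)
$\left(3535 - \left(-12 - 6\right) I{\left(6,-3 \right)}\right) \left(-4\right) = \left(3535 - \left(-12 - 6\right) \left(-3 + 6^{2} - 24 + 6 \left(-3\right)\right)\right) \left(-4\right) = \left(3535 - - 18 \left(-3 + 36 - 24 - 18\right)\right) \left(-4\right) = \left(3535 - \left(-18\right) \left(-9\right)\right) \left(-4\right) = \left(3535 - 162\right) \left(-4\right) = 3373 \left(-4\right) = -13492$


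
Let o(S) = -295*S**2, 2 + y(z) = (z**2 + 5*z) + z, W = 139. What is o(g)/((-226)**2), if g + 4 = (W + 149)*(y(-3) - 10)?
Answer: -2701219420/12769 ≈ -2.1155e+5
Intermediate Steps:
y(z) = -2 + z**2 + 6*z (y(z) = -2 + ((z**2 + 5*z) + z) = -2 + (z**2 + 6*z) = -2 + z**2 + 6*z)
g = -6052 (g = -4 + (139 + 149)*((-2 + (-3)**2 + 6*(-3)) - 10) = -4 + 288*((-2 + 9 - 18) - 10) = -4 + 288*(-11 - 10) = -4 + 288*(-21) = -4 - 6048 = -6052)
o(g)/((-226)**2) = (-295*(-6052)**2)/((-226)**2) = -295*36626704/51076 = -10804877680*1/51076 = -2701219420/12769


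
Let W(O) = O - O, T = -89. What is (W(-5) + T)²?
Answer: 7921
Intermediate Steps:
W(O) = 0
(W(-5) + T)² = (0 - 89)² = (-89)² = 7921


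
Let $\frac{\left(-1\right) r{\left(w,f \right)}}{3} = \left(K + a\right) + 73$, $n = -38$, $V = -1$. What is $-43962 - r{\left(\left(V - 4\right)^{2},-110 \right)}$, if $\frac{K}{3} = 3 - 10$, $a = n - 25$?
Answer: $-43995$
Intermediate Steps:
$a = -63$ ($a = -38 - 25 = -63$)
$K = -21$ ($K = 3 \left(3 - 10\right) = 3 \left(-7\right) = -21$)
$r{\left(w,f \right)} = 33$ ($r{\left(w,f \right)} = - 3 \left(\left(-21 - 63\right) + 73\right) = - 3 \left(-84 + 73\right) = \left(-3\right) \left(-11\right) = 33$)
$-43962 - r{\left(\left(V - 4\right)^{2},-110 \right)} = -43962 - 33 = -43995$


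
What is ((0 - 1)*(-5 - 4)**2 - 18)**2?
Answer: 9801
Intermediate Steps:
((0 - 1)*(-5 - 4)**2 - 18)**2 = (-1*(-9)**2 - 18)**2 = (-1*81 - 18)**2 = (-81 - 18)**2 = (-99)**2 = 9801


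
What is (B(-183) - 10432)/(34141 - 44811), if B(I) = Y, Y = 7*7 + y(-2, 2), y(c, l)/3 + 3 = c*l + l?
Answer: 5199/5335 ≈ 0.97451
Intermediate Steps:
y(c, l) = -9 + 3*l + 3*c*l (y(c, l) = -9 + 3*(c*l + l) = -9 + 3*(l + c*l) = -9 + (3*l + 3*c*l) = -9 + 3*l + 3*c*l)
Y = 34 (Y = 7*7 + (-9 + 3*2 + 3*(-2)*2) = 49 + (-9 + 6 - 12) = 49 - 15 = 34)
B(I) = 34
(B(-183) - 10432)/(34141 - 44811) = (34 - 10432)/(34141 - 44811) = -10398/(-10670) = -10398*(-1/10670) = 5199/5335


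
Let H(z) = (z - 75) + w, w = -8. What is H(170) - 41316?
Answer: -41229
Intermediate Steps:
H(z) = -83 + z (H(z) = (z - 75) - 8 = (-75 + z) - 8 = -83 + z)
H(170) - 41316 = (-83 + 170) - 41316 = 87 - 41316 = -41229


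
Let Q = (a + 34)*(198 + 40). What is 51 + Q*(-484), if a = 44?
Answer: -8984925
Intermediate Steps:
Q = 18564 (Q = (44 + 34)*(198 + 40) = 78*238 = 18564)
51 + Q*(-484) = 51 + 18564*(-484) = 51 - 8984976 = -8984925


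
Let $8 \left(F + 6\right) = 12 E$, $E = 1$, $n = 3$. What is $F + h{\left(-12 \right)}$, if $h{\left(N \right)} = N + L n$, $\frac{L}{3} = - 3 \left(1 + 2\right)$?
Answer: $- \frac{195}{2} \approx -97.5$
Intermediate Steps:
$L = -27$ ($L = 3 \left(- 3 \left(1 + 2\right)\right) = 3 \left(\left(-3\right) 3\right) = 3 \left(-9\right) = -27$)
$h{\left(N \right)} = -81 + N$ ($h{\left(N \right)} = N - 81 = -81 + N$)
$F = - \frac{9}{2}$ ($F = -6 + \frac{12 \cdot 1}{8} = -6 + \frac{1}{8} \cdot 12 = -6 + \frac{3}{2} = - \frac{9}{2} \approx -4.5$)
$F + h{\left(-12 \right)} = - \frac{9}{2} - 93 = - \frac{195}{2}$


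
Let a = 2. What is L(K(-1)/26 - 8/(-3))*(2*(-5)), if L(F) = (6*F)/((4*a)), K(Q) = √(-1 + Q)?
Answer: -20 - 15*I*√2/52 ≈ -20.0 - 0.40795*I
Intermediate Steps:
L(F) = 3*F/4 (L(F) = (6*F)/((4*2)) = (6*F)/8 = (6*F)*(⅛) = 3*F/4)
L(K(-1)/26 - 8/(-3))*(2*(-5)) = (3*(√(-1 - 1)/26 - 8/(-3))/4)*(2*(-5)) = (3*(√(-2)*(1/26) - 8*(-⅓))/4)*(-10) = (3*((I*√2)*(1/26) + 8/3)/4)*(-10) = (3*(I*√2/26 + 8/3)/4)*(-10) = (3*(8/3 + I*√2/26)/4)*(-10) = (2 + 3*I*√2/104)*(-10) = -20 - 15*I*√2/52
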